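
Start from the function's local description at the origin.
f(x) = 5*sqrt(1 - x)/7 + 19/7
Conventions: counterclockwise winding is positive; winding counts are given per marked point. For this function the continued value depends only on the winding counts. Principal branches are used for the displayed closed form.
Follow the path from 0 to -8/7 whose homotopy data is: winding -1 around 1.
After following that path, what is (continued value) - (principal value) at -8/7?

Continued minus principal equals -(10/49)*sqrt(105).

The rational part is single-valued and drops out of the difference; each branch term changes only by its own monodromy.
(5/7)*sqrt(1 - x/(1)): winding -1 is odd, the square root flips sign, contributing -2*(5/7)*sqrt(1 - (-8/7)/(1)) = -2*(5/7)*sqrt(15/7) = -(10/49)*sqrt(105).
Summing the contributions at x = -8/7 gives -(10/49)*sqrt(105).


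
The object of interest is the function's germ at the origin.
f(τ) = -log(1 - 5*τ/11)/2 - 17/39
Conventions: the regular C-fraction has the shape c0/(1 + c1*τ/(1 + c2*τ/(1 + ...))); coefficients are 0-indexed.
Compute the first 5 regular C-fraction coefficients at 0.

The regular C-fraction coefficients are [-17/39, 195/374, -140/187, -85/3696, -755/3696].

Taylor coefficients (expand at 0): a_0 = -17/39, a_1 = 5/22, a_2 = 25/484, a_3 = 125/7986, a_4 = 625/117128.
c0 = a_0 = -17/39. Peel one level at a time: if S = 1 + c*τ/S' with S'(0) = 1, then c is the τ-coefficient of S and S' = c*τ/(S - 1).
S_1 = c0/f = 1 + (195/374)*τ + (13650/34969)*τ^2 + ...; c1 = 195/374.
S_2 = c1*τ/(S_1 - 1) = 1 + (-140/187)*τ + (-25/1452)*τ^2 + ...; c2 = -140/187.
S_3 = c2*τ/(S_2 - 1) = 1 + (-85/3696)*τ + (-64175/13660416)*τ^2 + ...; c3 = -85/3696.
S_4 = c3*τ/(S_3 - 1) = 1 + (-755/3696)*τ + ...; c4 = -755/3696.


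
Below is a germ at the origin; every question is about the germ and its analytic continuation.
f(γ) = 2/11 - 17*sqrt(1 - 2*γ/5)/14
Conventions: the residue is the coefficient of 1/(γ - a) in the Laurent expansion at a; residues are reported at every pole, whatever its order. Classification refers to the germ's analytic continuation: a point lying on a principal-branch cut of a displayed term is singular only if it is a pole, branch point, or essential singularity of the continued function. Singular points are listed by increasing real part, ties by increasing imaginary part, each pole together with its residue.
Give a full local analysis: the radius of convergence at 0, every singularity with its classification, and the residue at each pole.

Branch term (-17/14)*sqrt(1 - γ/(5/2)): its argument vanishes at γ = 5/2, a square-root branch point, modulus 5/2.
The radius of convergence is the smallest modulus among the singular points: 5/2.

Radius of convergence at 0: 5/2.
At 5/2: an algebraic (square-root) branch point.


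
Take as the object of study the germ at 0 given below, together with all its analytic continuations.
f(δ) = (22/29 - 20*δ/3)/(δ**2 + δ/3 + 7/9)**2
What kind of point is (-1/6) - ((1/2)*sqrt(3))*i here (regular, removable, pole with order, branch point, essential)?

The denominator factor δ**2 + δ/3 + 7/9 vanishes at (-1/6) - ((1/2)*sqrt(3))*i and appears to the power 2; the numerator there equals (488/261) + ((10/3)*sqrt(3))*i, nonzero, and no other factor vanishes.
Hence a pole whose order is the multiplicity, 2.

The point is a pole of order 2.


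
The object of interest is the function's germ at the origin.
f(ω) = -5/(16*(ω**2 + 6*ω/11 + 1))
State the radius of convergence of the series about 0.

The radius of convergence is 1.

Denominator factor (ω**2 + 6*ω/11 + 1): discriminant -448/121, complex-conjugate roots (-3/11) + ((4/11)*sqrt(7))*i and (-3/11) - ((4/11)*sqrt(7))*i; poles of order 1, moduli 1 and 1.
The radius of convergence is the smallest modulus among the singular points: 1.


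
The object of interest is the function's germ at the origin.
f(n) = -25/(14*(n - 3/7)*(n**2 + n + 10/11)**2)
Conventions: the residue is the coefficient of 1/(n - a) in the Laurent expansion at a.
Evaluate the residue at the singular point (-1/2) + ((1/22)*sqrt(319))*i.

The residue is (41503/107584) - ((4814953/90478144)*sqrt(319))*i.

The factor n**2 + n + 10/11 splits as (n - a)(n - a') with a = (-1/2) + ((1/22)*sqrt(319))*i, a' = (-1/2) - ((1/22)*sqrt(319))*i. At the order-2 pole a set g(n) = (n - a)^2*f(n) = [-25/(14*(n - 3/7))] / (n - a')^2.
Order-2 pole: residue = g'(a); g'((-1/2) + ((1/22)*sqrt(319))*i) = (41503/107584) - ((4814953/90478144)*sqrt(319))*i, so the residue is (41503/107584) - ((4814953/90478144)*sqrt(319))*i.


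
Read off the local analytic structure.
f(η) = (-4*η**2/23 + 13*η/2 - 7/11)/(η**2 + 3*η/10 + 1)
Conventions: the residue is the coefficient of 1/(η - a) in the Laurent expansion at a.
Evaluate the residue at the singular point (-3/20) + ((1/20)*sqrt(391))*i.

The factor η**2 + 3*η/10 + 1 splits as (η - a)(η - a') with a = (-3/20) + ((1/20)*sqrt(391))*i, a' = (-3/20) - ((1/20)*sqrt(391))*i. At the order-1 pole a set g(η) = (η - a)*f(η) = [-4*η**2/23 + 13*η/2 - 7/11] / (η - a').
Simple pole: residue = g(a) at a = (-3/20) + ((1/20)*sqrt(391))*i, which is (1507/460) + ((73131/1978460)*sqrt(391))*i.

The residue is (1507/460) + ((73131/1978460)*sqrt(391))*i.


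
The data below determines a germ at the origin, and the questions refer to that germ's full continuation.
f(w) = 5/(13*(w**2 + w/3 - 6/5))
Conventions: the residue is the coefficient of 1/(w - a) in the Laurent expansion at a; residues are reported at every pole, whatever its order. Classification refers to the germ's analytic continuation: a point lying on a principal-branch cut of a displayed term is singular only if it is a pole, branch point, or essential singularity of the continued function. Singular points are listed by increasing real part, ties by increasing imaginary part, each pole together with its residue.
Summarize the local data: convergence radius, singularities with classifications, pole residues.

Radius of convergence at 0: -1/6 + (1/30)*sqrt(1105).
At -1/6 - (1/30)*sqrt(1105): a pole of order 1; residue -(15/2873)*sqrt(1105).
At -1/6 + (1/30)*sqrt(1105): a pole of order 1; residue (15/2873)*sqrt(1105).

Denominator factor (w**2 + w/3 - 6/5): discriminant 221/45, real irrational roots -1/6 + (1/30)*sqrt(1105) and -1/6 - (1/30)*sqrt(1105); poles of order 1, moduli -1/6 + (1/30)*sqrt(1105) and 1/6 + (1/30)*sqrt(1105).
The radius of convergence is the smallest modulus among the singular points: -1/6 + (1/30)*sqrt(1105).
The factor w**2 + w/3 - 6/5 splits as (w - a)(w - a') with a = -1/6 - (1/30)*sqrt(1105), a' = -1/6 + (1/30)*sqrt(1105). At the order-1 pole a set g(w) = (w - a)*f(w) = [5/13] / (w - a').
Simple pole: residue = g(a) at a = -1/6 - (1/30)*sqrt(1105), which is -(15/2873)*sqrt(1105).
The factor w**2 + w/3 - 6/5 splits as (w - a)(w - a') with a = -1/6 + (1/30)*sqrt(1105), a' = -1/6 - (1/30)*sqrt(1105). At the order-1 pole a set g(w) = (w - a)*f(w) = [5/13] / (w - a').
Simple pole: residue = g(a) at a = -1/6 + (1/30)*sqrt(1105), which is (15/2873)*sqrt(1105).
List the singular points by increasing real part (a conjugate pair: the negative imaginary part first).


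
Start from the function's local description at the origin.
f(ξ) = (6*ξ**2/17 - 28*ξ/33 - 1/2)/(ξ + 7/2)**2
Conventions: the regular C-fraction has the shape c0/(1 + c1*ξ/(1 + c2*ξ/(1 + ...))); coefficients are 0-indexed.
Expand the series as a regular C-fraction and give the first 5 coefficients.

Taylor coefficients (expand at 0): a_0 = -2/49, a_1 = -520/11319, a_2 = 78656/1346961, a_3 = -93088/3142909, a_4 = 802432/66001089.
c0 = a_0 = -2/49. Peel one level at a time: if S = 1 + c*ξ/S' with S'(0) = 1, then c is the ξ-coefficient of S and S' = c*ξ/(S - 1).
S_1 = c0/f = 1 + (-260/231)*ξ + (2447024/907137)*ξ^2 + ...; c1 = -260/231.
S_2 = c1*ξ/(S_1 - 1) = 1 + (611756/255255)*ξ + (58094884/59830225)*ξ^2 + ...; c2 = 611756/255255.
S_3 = c2*ξ/(S_2 - 1) = 1 + (-479282793/1182983165)*ξ + (-47448996507/397635741257)*ξ^2 + ...; c3 = -479282793/1182983165.
S_4 = c3*ξ/(S_3 - 1) = 1 + (-45045/152939)*ξ + ...; c4 = -45045/152939.

The regular C-fraction coefficients are [-2/49, -260/231, 611756/255255, -479282793/1182983165, -45045/152939].


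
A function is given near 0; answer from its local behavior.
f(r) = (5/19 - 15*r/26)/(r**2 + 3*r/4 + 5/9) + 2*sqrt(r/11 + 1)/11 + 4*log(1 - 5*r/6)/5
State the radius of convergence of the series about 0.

The radius of convergence is (1/3)*sqrt(5).


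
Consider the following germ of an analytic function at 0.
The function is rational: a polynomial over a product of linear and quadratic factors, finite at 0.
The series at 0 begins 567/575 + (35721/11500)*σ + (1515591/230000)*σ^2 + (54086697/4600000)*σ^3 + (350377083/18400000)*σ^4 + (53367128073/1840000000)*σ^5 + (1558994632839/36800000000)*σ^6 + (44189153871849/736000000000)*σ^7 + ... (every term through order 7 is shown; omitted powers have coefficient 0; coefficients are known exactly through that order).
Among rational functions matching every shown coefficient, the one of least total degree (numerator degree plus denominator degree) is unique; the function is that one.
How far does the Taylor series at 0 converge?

The radius of convergence is 5/6.

No rational of total degree below 3 reproduces all 8 coefficients; solving the [0/3] Pade equations on them gives f(σ) = -21/(23*(σ - 4/3)*(σ - 5/6)**2), whose expansion matches every shown term.
Denominator factor (σ - 4/3): pole of order 1 at 4/3, modulus 4/3.
Denominator factor (σ - 5/6)^2: pole of order 2 at 5/6, modulus 5/6.
The radius of convergence is the smallest modulus among the singular points: 5/6.


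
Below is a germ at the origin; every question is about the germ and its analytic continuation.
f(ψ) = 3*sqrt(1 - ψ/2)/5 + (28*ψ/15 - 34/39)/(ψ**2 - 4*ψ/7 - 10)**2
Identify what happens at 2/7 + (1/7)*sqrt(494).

The denominator factor ψ**2 - 4*ψ/7 - 10 vanishes at 2/7 + (1/7)*sqrt(494) and appears to the power 2; the numerator there equals -22/65 + (4/15)*sqrt(494), nonzero, and no other factor vanishes.
The branch terms are analytic at this point.
Hence a pole whose order is the multiplicity, 2.

The point is a pole of order 2.


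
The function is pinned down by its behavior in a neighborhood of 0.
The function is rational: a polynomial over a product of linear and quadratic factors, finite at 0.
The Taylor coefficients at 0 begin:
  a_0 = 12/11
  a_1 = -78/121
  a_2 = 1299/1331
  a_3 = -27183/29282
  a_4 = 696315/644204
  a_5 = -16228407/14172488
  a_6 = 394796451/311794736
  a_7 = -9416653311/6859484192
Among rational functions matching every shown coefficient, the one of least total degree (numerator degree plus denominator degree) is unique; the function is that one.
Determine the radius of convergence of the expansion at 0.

No rational of total degree below 2 reproduces all 8 coefficients; solving the [0/2] Pade equations on them gives f(δ) = -2/((δ - 2)*(δ + 11/12)), whose expansion matches every shown term.
Denominator factor (δ - 2): pole of order 1 at 2, modulus 2.
Denominator factor (δ + 11/12): pole of order 1 at -11/12, modulus 11/12.
The radius of convergence is the smallest modulus among the singular points: 11/12.

The radius of convergence is 11/12.


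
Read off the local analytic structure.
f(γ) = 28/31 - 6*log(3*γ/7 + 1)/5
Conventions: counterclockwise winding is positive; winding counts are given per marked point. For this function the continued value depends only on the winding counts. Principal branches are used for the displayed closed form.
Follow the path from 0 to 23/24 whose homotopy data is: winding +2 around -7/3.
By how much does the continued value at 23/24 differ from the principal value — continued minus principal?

The rational part is single-valued and drops out of the difference; each branch term changes only by its own monodromy.
(-6/5)*log(1 - γ/(-7/3)): each positive loop around -7/3 adds 2*pi*i to the log, so winding +2 contributes (-6/5)*(2)*2*pi*i = -(24/5)*pi*i.
Summing the contributions at γ = 23/24 gives -(24/5)*pi*i.

Continued minus principal equals -(24/5)*pi*i.


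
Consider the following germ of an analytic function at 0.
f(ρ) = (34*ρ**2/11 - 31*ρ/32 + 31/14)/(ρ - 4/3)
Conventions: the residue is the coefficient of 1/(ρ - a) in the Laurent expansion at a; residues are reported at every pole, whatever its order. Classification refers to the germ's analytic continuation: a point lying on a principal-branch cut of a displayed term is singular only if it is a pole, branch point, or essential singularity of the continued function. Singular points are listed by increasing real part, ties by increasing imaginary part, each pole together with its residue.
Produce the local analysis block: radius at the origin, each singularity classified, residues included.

Radius of convergence at 0: 4/3.
At 4/3: a pole of order 1; residue 35579/5544.

Denominator factor (ρ - 4/3): pole of order 1 at 4/3, modulus 4/3.
The radius of convergence is the smallest modulus among the singular points: 4/3.
At the order-1 pole 4/3 set g(ρ) = (ρ - (4/3))*f(ρ) = 34*ρ**2/11 - 31*ρ/32 + 31/14.
Simple pole: residue = g(a) at a = 4/3, which is 35579/5544.


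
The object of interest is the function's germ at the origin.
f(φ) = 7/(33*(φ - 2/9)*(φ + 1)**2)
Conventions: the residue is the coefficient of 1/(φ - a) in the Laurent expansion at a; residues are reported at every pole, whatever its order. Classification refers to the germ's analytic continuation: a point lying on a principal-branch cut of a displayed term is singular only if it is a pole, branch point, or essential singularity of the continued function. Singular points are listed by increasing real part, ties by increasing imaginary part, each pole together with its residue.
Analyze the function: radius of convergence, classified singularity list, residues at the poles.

Radius of convergence at 0: 2/9.
At -1: a pole of order 2; residue -189/1331.
At 2/9: a pole of order 1; residue 189/1331.

Denominator factor (φ + 1)^2: pole of order 2 at -1, modulus 1.
Denominator factor (φ - 2/9): pole of order 1 at 2/9, modulus 2/9.
The radius of convergence is the smallest modulus among the singular points: 2/9.
At the order-2 pole -1 set g(φ) = (φ - (-1))^2*f(φ) = 7/(33*(φ - 2/9)).
Order-2 pole: residue = g'(a); g'(-1) = -189/1331, so the residue is -189/1331.
At the order-1 pole 2/9 set g(φ) = (φ - (2/9))*f(φ) = 7/(33*(φ + 1)**2).
Simple pole: residue = g(a) at a = 2/9, which is 189/1331.
List the singular points by increasing real part (a conjugate pair: the negative imaginary part first).


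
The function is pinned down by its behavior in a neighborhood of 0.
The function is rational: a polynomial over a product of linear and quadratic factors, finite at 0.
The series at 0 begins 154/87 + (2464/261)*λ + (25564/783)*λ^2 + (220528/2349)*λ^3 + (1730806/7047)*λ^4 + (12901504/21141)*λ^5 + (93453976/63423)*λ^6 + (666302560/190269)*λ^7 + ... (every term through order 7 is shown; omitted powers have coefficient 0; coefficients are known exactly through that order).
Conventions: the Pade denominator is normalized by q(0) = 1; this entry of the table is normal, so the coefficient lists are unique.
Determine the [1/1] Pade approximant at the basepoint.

The Pade approximant has numerator coefficients [154/87, 385/116]; denominator coefficients [1, -83/24].

Taylor coefficients needed (read off): a_0 = 154/87, a_1 = 2464/261, a_2 = 25564/783.
Write the denominator as Q(λ) = 1 + q1*λ. Requiring Q*f - P = O(λ^3) with deg P <= 1 kills the coefficients of λ^2..λ^2 in Q*f:
  λ^2: a_2 + q1*a_1 = 0, i.e. 25564/783 + (2464/261)*q1 = 0.
Solving this linear system: q1 = -83/24.
The numerator is Q*f truncated at degree 1: P0 = a_0 = 154/87; P1 = a_1 + q1*a_0 = 385/116.


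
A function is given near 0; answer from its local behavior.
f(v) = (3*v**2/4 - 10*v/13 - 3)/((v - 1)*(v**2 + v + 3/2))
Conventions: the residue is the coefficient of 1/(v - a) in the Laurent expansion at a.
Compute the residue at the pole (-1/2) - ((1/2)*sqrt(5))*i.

The residue is (587/728) + ((131/728)*sqrt(5))*i.


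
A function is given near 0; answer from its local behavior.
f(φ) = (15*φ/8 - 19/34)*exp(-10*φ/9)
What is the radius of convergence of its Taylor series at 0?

The radius of convergence is infinite.

The factor exp(-10*φ/9) is entire and contributes no finite singular point.
The polynomial part has no poles.
No finite singular points: the Taylor series at 0 converges everywhere.


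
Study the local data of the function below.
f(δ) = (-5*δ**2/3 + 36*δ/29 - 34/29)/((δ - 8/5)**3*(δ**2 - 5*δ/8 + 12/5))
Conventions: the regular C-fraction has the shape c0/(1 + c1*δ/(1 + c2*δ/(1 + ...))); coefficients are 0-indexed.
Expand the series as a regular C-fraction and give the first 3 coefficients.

The regular C-fraction coefficients are [10625/89088, -1757/1632, -107573/238952].

Taylor coefficients (expand at 0): a_0 = 10625/89088, a_1 = 1098125/8552448, a_2 = 160953125/821035008.
c0 = a_0 = 10625/89088. Peel one level at a time: if S = 1 + c*δ/S' with S'(0) = 1, then c is the δ-coefficient of S and S' = c*δ/(S - 1).
S_1 = c0/f = 1 + (-1757/1632)*δ + (-107573/221952)*δ^2 + ...; c1 = -1757/1632.
S_2 = c1*δ/(S_1 - 1) = 1 + (-107573/238952)*δ + ...; c2 = -107573/238952.


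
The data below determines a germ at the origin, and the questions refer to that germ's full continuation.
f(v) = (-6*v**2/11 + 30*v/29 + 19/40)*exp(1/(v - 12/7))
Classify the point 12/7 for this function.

The point is an essential singularity.

The exponent 1/(v - (12/7)) has a pole at 12/7, so exp(1/(v - (12/7))) takes every nonzero value near it: an essential singularity (not a pole of any order).


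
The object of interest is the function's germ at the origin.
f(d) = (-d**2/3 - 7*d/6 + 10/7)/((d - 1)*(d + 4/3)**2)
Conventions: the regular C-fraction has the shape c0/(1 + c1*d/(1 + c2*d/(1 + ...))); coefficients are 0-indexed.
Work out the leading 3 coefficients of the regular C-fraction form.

The regular C-fraction coefficients are [-45/56, 79/60, -334/1185].

Taylor coefficients (expand at 0): a_0 = -45/56, a_1 = 237/224, a_2 = -981/896.
c0 = a_0 = -45/56. Peel one level at a time: if S = 1 + c*d/S' with S'(0) = 1, then c is the d-coefficient of S and S' = c*d/(S - 1).
S_1 = c0/f = 1 + (79/60)*d + (167/450)*d^2 + ...; c1 = 79/60.
S_2 = c1*d/(S_1 - 1) = 1 + (-334/1185)*d + ...; c2 = -334/1185.


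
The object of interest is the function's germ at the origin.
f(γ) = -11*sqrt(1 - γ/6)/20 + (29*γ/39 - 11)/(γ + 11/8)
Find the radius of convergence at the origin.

Denominator factor (γ + 11/8): pole of order 1 at -11/8, modulus 11/8.
Branch term (-11/20)*sqrt(1 - γ/(6)): its argument vanishes at γ = 6, a square-root branch point, modulus 6.
The radius of convergence is the smallest modulus among the singular points: 11/8.

The radius of convergence is 11/8.


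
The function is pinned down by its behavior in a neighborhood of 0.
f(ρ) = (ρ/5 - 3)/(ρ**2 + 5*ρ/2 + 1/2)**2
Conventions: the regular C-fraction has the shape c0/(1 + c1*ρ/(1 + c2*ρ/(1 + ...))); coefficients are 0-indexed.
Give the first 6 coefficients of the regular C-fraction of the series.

Taylor coefficients (expand at 0): a_0 = -12, a_1 = 604/5, a_2 = -860, a_3 = 26684/5, a_4 = -30796, a_5 = 849548/5.
c0 = a_0 = -12. Peel one level at a time: if S = 1 + c*ρ/S' with S'(0) = 1, then c is the ρ-coefficient of S and S' = c*ρ/(S - 1).
S_1 = c0/f = 1 + (151/15)*ρ + (6676/225)*ρ^2 + ...; c1 = 151/15.
S_2 = c1*ρ/(S_1 - 1) = 1 + (-6676/2265)*ρ + (148304/22801)*ρ^2 + ...; c2 = -6676/2265.
S_3 = c2*ρ/(S_2 - 1) = 1 + (556140/252019)*ρ + (1015275/2785561)*ρ^2 + ...; c3 = 556140/252019.
S_4 = c3*ρ/(S_3 - 1) = 1 + (-10220435/61879844)*ρ + (128334749/1374629776)*ρ^2 + ...; c4 = -10220435/61879844.
S_5 = c4*ρ/(S_4 - 1) = 1 + (1418481431/2509489060)*ρ + ...; c5 = 1418481431/2509489060.

The regular C-fraction coefficients are [-12, 151/15, -6676/2265, 556140/252019, -10220435/61879844, 1418481431/2509489060].


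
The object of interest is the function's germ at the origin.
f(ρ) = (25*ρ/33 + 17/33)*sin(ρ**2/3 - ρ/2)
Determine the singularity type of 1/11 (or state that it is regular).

The point is a regular point.

There is no denominator, hence no pole anywhere.
The factor sin(ρ**2/3 - ρ/2) is entire.
So the germ continues analytically to 1/11.


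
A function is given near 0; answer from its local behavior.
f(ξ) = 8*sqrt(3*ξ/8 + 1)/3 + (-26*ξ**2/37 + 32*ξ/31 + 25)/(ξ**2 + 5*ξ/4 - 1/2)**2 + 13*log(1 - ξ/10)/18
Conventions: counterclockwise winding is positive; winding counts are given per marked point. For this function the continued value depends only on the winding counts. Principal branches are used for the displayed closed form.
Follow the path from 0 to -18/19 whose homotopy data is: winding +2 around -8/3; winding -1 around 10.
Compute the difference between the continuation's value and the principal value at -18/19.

The rational part is single-valued and drops out of the difference; each branch term changes only by its own monodromy.
(8/3)*sqrt(1 - ξ/(-8/3)): winding +2 is even, the square root returns to the same sheet, contribution 0.
(13/18)*log(1 - ξ/(10)): each positive loop around 10 adds 2*pi*i to the log, so winding -1 contributes (13/18)*(-1)*2*pi*i = -(13/9)*pi*i.
Summing the contributions at ξ = -18/19 gives -(13/9)*pi*i.

Continued minus principal equals -(13/9)*pi*i.


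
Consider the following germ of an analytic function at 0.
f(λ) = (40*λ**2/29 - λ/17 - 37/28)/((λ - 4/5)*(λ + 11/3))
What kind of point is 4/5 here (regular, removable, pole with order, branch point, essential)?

The point is a pole of order 1.

The denominator factor λ - 4/5 vanishes at 4/5 and appears to the power 1; the numerator there equals -6705/13804, nonzero, and no other factor vanishes.
Hence a pole whose order is the multiplicity, 1.


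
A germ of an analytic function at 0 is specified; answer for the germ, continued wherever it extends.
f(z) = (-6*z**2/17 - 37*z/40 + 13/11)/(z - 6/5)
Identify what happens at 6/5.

The denominator factor z - 6/5 vanishes at 6/5 and appears to the power 1; the numerator there equals -8161/18700, nonzero, and no other factor vanishes.
Hence a pole whose order is the multiplicity, 1.

The point is a pole of order 1.


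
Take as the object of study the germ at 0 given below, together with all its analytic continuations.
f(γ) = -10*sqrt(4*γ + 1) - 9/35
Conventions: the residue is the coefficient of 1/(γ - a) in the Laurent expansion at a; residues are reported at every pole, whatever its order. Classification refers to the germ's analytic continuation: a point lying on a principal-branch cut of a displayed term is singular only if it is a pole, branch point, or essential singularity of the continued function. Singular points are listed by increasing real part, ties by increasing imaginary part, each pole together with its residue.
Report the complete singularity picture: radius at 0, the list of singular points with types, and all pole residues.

Radius of convergence at 0: 1/4.
At -1/4: an algebraic (square-root) branch point.

Branch term (-10)*sqrt(1 - γ/(-1/4)): its argument vanishes at γ = -1/4, a square-root branch point, modulus 1/4.
The radius of convergence is the smallest modulus among the singular points: 1/4.


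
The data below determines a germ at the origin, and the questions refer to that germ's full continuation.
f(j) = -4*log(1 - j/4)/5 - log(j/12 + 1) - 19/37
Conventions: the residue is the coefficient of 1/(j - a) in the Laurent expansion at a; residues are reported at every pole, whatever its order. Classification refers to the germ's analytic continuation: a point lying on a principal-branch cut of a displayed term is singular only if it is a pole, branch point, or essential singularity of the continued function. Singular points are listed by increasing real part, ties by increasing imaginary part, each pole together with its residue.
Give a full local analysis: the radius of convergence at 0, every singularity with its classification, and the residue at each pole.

Branch term (-1)*log(1 - j/(-12)): its argument vanishes at j = -12, a logarithmic branch point, modulus 12.
Branch term (-4/5)*log(1 - j/(4)): its argument vanishes at j = 4, a logarithmic branch point, modulus 4.
The radius of convergence is the smallest modulus among the singular points: 4.
List the singular points by increasing real part (a conjugate pair: the negative imaginary part first).

Radius of convergence at 0: 4.
At -12: a logarithmic branch point.
At 4: a logarithmic branch point.


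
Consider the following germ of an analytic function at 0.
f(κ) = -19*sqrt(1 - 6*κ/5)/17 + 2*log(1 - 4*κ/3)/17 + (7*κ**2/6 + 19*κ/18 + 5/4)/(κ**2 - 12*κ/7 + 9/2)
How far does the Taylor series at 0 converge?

The radius of convergence is 3/4.

Denominator factor (κ**2 - 12*κ/7 + 9/2): discriminant -738/49, complex-conjugate roots (6/7) + ((3/14)*sqrt(82))*i and (6/7) - ((3/14)*sqrt(82))*i; poles of order 1, moduli (3/2)*sqrt(2) and (3/2)*sqrt(2).
Branch term (-19/17)*sqrt(1 - κ/(5/6)): its argument vanishes at κ = 5/6, a square-root branch point, modulus 5/6.
Branch term (2/17)*log(1 - κ/(3/4)): its argument vanishes at κ = 3/4, a logarithmic branch point, modulus 3/4.
The radius of convergence is the smallest modulus among the singular points: 3/4.


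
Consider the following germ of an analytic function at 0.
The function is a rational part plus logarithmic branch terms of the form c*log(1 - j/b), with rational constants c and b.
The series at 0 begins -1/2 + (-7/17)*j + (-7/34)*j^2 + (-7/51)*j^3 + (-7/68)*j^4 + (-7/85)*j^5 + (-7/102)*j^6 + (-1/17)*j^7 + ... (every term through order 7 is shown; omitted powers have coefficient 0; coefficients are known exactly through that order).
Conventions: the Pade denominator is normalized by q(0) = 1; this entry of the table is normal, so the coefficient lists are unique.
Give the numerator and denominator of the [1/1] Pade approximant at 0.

Taylor coefficients needed (read off): a_0 = -1/2, a_1 = -7/17, a_2 = -7/34.
Write the denominator as Q(j) = 1 + q1*j. Requiring Q*f - P = O(j^3) with deg P <= 1 kills the coefficients of j^2..j^2 in Q*f:
  j^2: a_2 + q1*a_1 = 0, i.e. -7/34 + (-7/17)*q1 = 0.
Solving this linear system: q1 = -1/2.
The numerator is Q*f truncated at degree 1: P0 = a_0 = -1/2; P1 = a_1 + q1*a_0 = -11/68.

The Pade approximant has numerator coefficients [-1/2, -11/68]; denominator coefficients [1, -1/2].


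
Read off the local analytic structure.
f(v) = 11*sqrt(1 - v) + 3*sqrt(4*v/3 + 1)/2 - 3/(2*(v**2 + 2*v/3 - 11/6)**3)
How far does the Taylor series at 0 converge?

Denominator factor (v**2 + 2*v/3 - 11/6)^3: discriminant 70/9, real irrational roots -1/3 + (1/6)*sqrt(70) and -1/3 - (1/6)*sqrt(70); poles of order 3, moduli -1/3 + (1/6)*sqrt(70) and 1/3 + (1/6)*sqrt(70).
Branch term (11)*sqrt(1 - v/(1)): its argument vanishes at v = 1, a square-root branch point, modulus 1.
Branch term (3/2)*sqrt(1 - v/(-3/4)): its argument vanishes at v = -3/4, a square-root branch point, modulus 3/4.
The radius of convergence is the smallest modulus among the singular points: 3/4.

The radius of convergence is 3/4.


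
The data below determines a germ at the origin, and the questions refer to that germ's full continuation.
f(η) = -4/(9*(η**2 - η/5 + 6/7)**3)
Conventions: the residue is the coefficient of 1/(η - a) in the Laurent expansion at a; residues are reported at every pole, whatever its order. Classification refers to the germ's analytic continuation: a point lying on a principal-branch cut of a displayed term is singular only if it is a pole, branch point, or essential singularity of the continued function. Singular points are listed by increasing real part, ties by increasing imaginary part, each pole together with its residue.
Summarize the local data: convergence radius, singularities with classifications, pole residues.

Denominator factor (η**2 - η/5 + 6/7)^3: discriminant -593/175, complex-conjugate roots (1/10) + ((1/70)*sqrt(4151))*i and (1/10) - ((1/70)*sqrt(4151))*i; poles of order 3, moduli (1/7)*sqrt(42) and (1/7)*sqrt(42).
The radius of convergence is the smallest modulus among the singular points: (1/7)*sqrt(42).
The factor η**2 - η/5 + 6/7 splits as (η - a)(η - a') with a = (1/10) - ((1/70)*sqrt(4151))*i, a' = (1/10) + ((1/70)*sqrt(4151))*i. At the order-3 pole a set g(η) = (η - a)^3*f(η) = [-4/9] / (η - a')^3.
Order-3 pole: residue = g''(a)/2; g''((1/10) - ((1/70)*sqrt(4151))*i) = -((2450000/625583571)*sqrt(4151))*i, so the residue is -((1225000/625583571)*sqrt(4151))*i.
The factor η**2 - η/5 + 6/7 splits as (η - a)(η - a') with a = (1/10) + ((1/70)*sqrt(4151))*i, a' = (1/10) - ((1/70)*sqrt(4151))*i. At the order-3 pole a set g(η) = (η - a)^3*f(η) = [-4/9] / (η - a')^3.
Order-3 pole: residue = g''(a)/2; g''((1/10) + ((1/70)*sqrt(4151))*i) = ((2450000/625583571)*sqrt(4151))*i, so the residue is ((1225000/625583571)*sqrt(4151))*i.
List the singular points by increasing real part (a conjugate pair: the negative imaginary part first).

Radius of convergence at 0: (1/7)*sqrt(42).
At (1/10) - ((1/70)*sqrt(4151))*i: a pole of order 3; residue -((1225000/625583571)*sqrt(4151))*i.
At (1/10) + ((1/70)*sqrt(4151))*i: a pole of order 3; residue ((1225000/625583571)*sqrt(4151))*i.


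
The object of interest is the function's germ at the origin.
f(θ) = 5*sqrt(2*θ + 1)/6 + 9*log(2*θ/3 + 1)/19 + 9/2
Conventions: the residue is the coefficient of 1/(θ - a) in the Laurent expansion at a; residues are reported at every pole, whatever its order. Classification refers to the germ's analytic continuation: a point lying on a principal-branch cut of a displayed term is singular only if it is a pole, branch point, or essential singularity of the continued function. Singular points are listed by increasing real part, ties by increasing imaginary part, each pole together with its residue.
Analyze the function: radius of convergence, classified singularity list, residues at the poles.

Radius of convergence at 0: 1/2.
At -3/2: a logarithmic branch point.
At -1/2: an algebraic (square-root) branch point.

Branch term (9/19)*log(1 - θ/(-3/2)): its argument vanishes at θ = -3/2, a logarithmic branch point, modulus 3/2.
Branch term (5/6)*sqrt(1 - θ/(-1/2)): its argument vanishes at θ = -1/2, a square-root branch point, modulus 1/2.
The radius of convergence is the smallest modulus among the singular points: 1/2.
List the singular points by increasing real part (a conjugate pair: the negative imaginary part first).


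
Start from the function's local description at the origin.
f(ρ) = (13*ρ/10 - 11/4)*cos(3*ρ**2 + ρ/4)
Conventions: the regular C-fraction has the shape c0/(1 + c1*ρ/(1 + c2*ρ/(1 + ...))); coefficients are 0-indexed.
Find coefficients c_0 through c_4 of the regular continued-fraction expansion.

The regular C-fraction coefficients are [-11/4, 26/55, -24657/45760, -19682355/6838208, -69971855629/26471336031].

Taylor coefficients (expand at 0): a_0 = -11/4, a_1 = 13/10, a_2 = 11/128, a_3 = 647/320, a_4 = 1400777/122880.
c0 = a_0 = -11/4. Peel one level at a time: if S = 1 + c*ρ/S' with S'(0) = 1, then c is the ρ-coefficient of S and S' = c*ρ/(S - 1).
S_1 = c0/f = 1 + (26/55)*ρ + (24657/96800)*ρ^2 + ...; c1 = 26/55.
S_2 = c1*ρ/(S_1 - 1) = 1 + (-24657/45760)*ρ + (-1073583/692224)*ρ^2 + ...; c2 = -24657/45760.
S_3 = c2*ρ/(S_2 - 1) = 1 + (-19682355/6838208)*ρ + (-296034773815/38909929536)*ρ^2 + ...; c3 = -19682355/6838208.
S_4 = c3*ρ/(S_3 - 1) = 1 + (-69971855629/26471336031)*ρ + ...; c4 = -69971855629/26471336031.


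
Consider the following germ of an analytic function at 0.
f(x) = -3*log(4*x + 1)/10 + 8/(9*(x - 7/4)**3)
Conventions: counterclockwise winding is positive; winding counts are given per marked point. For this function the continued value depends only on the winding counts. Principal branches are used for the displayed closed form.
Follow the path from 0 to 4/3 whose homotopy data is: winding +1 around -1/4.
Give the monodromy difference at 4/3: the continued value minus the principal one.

The rational part is single-valued and drops out of the difference; each branch term changes only by its own monodromy.
(-3/10)*log(1 - x/(-1/4)): each positive loop around -1/4 adds 2*pi*i to the log, so winding +1 contributes (-3/10)*(1)*2*pi*i = -(3/5)*pi*i.
Summing the contributions at x = 4/3 gives -(3/5)*pi*i.

Continued minus principal equals -(3/5)*pi*i.


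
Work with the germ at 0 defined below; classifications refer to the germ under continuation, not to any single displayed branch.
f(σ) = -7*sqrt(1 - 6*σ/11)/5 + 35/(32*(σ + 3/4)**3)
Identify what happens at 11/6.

The term (-7/5)*sqrt(1 - σ/(11/6)) has argument 1 - 11/6/(11/6) = 0 at 11/6: a square-root (algebraic, two-sheeted) branch point; the remaining terms are analytic or single-valued there.

The point is an algebraic (square-root) branch point.


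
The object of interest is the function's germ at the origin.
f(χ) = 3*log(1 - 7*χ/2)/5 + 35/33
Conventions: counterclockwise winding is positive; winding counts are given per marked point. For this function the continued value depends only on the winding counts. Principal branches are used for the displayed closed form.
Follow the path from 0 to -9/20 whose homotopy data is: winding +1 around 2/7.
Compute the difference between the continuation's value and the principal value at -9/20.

Continued minus principal equals (6/5)*pi*i.

The rational part is single-valued and drops out of the difference; each branch term changes only by its own monodromy.
(3/5)*log(1 - χ/(2/7)): each positive loop around 2/7 adds 2*pi*i to the log, so winding +1 contributes (3/5)*(1)*2*pi*i = (6/5)*pi*i.
Summing the contributions at χ = -9/20 gives (6/5)*pi*i.


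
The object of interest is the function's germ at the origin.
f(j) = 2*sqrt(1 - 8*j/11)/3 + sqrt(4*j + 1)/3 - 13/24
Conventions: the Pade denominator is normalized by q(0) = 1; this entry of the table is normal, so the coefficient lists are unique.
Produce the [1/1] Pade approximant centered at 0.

Taylor coefficients needed (expand at 0): a_0 = 11/24, a_1 = 14/33, a_2 = -86/121.
Write the denominator as Q(j) = 1 + q1*j. Requiring Q*f - P = O(j^3) with deg P <= 1 kills the coefficients of j^2..j^2 in Q*f:
  j^2: a_2 + q1*a_1 = 0, i.e. -86/121 + (14/33)*q1 = 0.
Solving this linear system: q1 = 129/77.
The numerator is Q*f truncated at degree 1: P0 = a_0 = 11/24; P1 = a_1 + q1*a_0 = 2203/1848.

The Pade approximant has numerator coefficients [11/24, 2203/1848]; denominator coefficients [1, 129/77].


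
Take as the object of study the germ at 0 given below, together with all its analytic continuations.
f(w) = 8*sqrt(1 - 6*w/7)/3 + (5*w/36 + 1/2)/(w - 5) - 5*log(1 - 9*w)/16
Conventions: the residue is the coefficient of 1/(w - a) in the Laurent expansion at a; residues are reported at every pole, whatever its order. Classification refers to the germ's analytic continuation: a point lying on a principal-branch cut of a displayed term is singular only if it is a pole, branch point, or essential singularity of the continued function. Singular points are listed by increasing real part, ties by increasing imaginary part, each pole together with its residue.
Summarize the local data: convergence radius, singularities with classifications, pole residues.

Denominator factor (w - 5): pole of order 1 at 5, modulus 5.
Branch term (-5/16)*log(1 - w/(1/9)): its argument vanishes at w = 1/9, a logarithmic branch point, modulus 1/9.
Branch term (8/3)*sqrt(1 - w/(7/6)): its argument vanishes at w = 7/6, a square-root branch point, modulus 7/6.
The radius of convergence is the smallest modulus among the singular points: 1/9.
The branch terms are analytic at 5 and contribute nothing to the residue; only the rational part matters.
At the order-1 pole 5 set g(w) = (w - (5))*(rational part) = 5*w/36 + 1/2.
Simple pole: residue = g(a) at a = 5, which is 43/36.
List the singular points by increasing real part (a conjugate pair: the negative imaginary part first).

Radius of convergence at 0: 1/9.
At 1/9: a logarithmic branch point.
At 7/6: an algebraic (square-root) branch point.
At 5: a pole of order 1; residue 43/36.


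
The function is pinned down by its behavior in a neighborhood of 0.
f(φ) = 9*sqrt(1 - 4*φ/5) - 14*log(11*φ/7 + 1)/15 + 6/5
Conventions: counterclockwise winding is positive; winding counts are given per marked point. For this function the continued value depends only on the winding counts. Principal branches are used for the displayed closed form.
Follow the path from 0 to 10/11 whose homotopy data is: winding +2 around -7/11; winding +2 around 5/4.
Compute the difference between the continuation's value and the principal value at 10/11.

Continued minus principal equals -(56/15)*pi*i.

The rational part is single-valued and drops out of the difference; each branch term changes only by its own monodromy.
(-14/15)*log(1 - φ/(-7/11)): each positive loop around -7/11 adds 2*pi*i to the log, so winding +2 contributes (-14/15)*(2)*2*pi*i = -(56/15)*pi*i.
(9)*sqrt(1 - φ/(5/4)): winding +2 is even, the square root returns to the same sheet, contribution 0.
Summing the contributions at φ = 10/11 gives -(56/15)*pi*i.


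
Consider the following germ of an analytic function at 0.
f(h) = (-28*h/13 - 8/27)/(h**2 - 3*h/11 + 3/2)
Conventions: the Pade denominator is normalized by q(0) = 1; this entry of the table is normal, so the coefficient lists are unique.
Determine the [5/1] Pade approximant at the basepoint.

Taylor coefficients needed (expand at 0): a_0 = -16/81, a_1 = -17048/11583, a_2 = -51952/382239, a_3 = 4021712/4204629, a_4 = 36702656/138752757, a_5 = -299949664/508760109, a_6 = -14281136704/50367250791.
Write the denominator as Q(h) = 1 + q1*h. Requiring Q*f - P = O(h^7) with deg P <= 5 kills the coefficients of h^6..h^6 in Q*f:
  h^6: a_6 + q1*a_5 = 0, i.e. -14281136704/50367250791 + (-299949664/508760109)*q1 = 0.
Solving this linear system: q1 = -446285522/927969273.
The numerator is Q*f truncated at degree 5: P0 = a_0 = -16/81; P1 = a_1 + q1*a_0 = -122305114808/88831967679; P2 = a_2 + q1*a_1 = 50804716864/88831967679; P3 = a_3 + q1*a_2 = 272321893360/266495903037; P4 = a_4 + q1*a_3 = -52096362208/266495903037; P5 = a_5 + q1*a_4 = -573059984288/799487709111.

The Pade approximant has numerator coefficients [-16/81, -122305114808/88831967679, 50804716864/88831967679, 272321893360/266495903037, -52096362208/266495903037, -573059984288/799487709111]; denominator coefficients [1, -446285522/927969273].


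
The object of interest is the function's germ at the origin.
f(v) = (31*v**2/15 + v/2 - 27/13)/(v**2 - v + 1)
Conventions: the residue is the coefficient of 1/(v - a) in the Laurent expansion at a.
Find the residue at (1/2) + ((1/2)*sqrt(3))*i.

The factor v**2 - v + 1 splits as (v - a)(v - a') with a = (1/2) + ((1/2)*sqrt(3))*i, a' = (1/2) - ((1/2)*sqrt(3))*i. At the order-1 pole a set g(v) = (v - a)*f(v) = [31*v**2/15 + v/2 - 27/13] / (v - a').
Simple pole: residue = g(a) at a = (1/2) + ((1/2)*sqrt(3))*i, which is (77/60) + ((2231/2340)*sqrt(3))*i.

The residue is (77/60) + ((2231/2340)*sqrt(3))*i.


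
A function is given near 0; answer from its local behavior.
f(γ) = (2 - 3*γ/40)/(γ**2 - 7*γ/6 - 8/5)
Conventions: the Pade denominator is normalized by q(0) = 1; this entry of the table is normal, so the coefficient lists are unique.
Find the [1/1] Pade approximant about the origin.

Taylor coefficients needed (expand at 0): a_0 = -5/4, a_1 = 23/24, a_2 = -1705/1152.
Write the denominator as Q(γ) = 1 + q1*γ. Requiring Q*f - P = O(γ^3) with deg P <= 1 kills the coefficients of γ^2..γ^2 in Q*f:
  γ^2: a_2 + q1*a_1 = 0, i.e. -1705/1152 + (23/24)*q1 = 0.
Solving this linear system: q1 = 1705/1104.
The numerator is Q*f truncated at degree 1: P0 = a_0 = -5/4; P1 = a_1 + q1*a_0 = -1431/1472.

The Pade approximant has numerator coefficients [-5/4, -1431/1472]; denominator coefficients [1, 1705/1104].


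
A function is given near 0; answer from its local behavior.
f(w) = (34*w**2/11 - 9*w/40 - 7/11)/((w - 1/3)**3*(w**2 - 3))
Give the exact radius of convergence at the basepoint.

Denominator factor (w - 1/3)^3: pole of order 3 at 1/3, modulus 1/3.
Denominator factor (w**2 - 3): discriminant 12, real irrational roots sqrt(3) and -sqrt(3); poles of order 1, moduli sqrt(3) and sqrt(3).
The radius of convergence is the smallest modulus among the singular points: 1/3.

The radius of convergence is 1/3.
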